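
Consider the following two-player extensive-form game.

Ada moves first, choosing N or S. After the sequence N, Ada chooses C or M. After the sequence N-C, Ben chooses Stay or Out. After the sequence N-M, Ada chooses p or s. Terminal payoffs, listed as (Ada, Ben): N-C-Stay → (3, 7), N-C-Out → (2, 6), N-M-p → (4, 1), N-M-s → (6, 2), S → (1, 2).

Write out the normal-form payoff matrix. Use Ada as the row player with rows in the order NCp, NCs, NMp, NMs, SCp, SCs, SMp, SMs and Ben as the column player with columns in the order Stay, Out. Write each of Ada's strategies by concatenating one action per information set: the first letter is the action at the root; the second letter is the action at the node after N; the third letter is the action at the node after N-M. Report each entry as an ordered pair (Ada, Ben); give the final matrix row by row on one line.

         Stay      Out
 NCp    (3,7)    (2,6)
 NCs    (3,7)    (2,6)
 NMp    (4,1)    (4,1)
 NMs    (6,2)    (6,2)
 SCp    (1,2)    (1,2)
 SCs    (1,2)    (1,2)
 SMp    (1,2)    (1,2)
 SMs    (1,2)    (1,2)

NCp: (3,7) (2,6) | NCs: (3,7) (2,6) | NMp: (4,1) (4,1) | NMs: (6,2) (6,2) | SCp: (1,2) (1,2) | SCs: (1,2) (1,2) | SMp: (1,2) (1,2) | SMs: (1,2) (1,2)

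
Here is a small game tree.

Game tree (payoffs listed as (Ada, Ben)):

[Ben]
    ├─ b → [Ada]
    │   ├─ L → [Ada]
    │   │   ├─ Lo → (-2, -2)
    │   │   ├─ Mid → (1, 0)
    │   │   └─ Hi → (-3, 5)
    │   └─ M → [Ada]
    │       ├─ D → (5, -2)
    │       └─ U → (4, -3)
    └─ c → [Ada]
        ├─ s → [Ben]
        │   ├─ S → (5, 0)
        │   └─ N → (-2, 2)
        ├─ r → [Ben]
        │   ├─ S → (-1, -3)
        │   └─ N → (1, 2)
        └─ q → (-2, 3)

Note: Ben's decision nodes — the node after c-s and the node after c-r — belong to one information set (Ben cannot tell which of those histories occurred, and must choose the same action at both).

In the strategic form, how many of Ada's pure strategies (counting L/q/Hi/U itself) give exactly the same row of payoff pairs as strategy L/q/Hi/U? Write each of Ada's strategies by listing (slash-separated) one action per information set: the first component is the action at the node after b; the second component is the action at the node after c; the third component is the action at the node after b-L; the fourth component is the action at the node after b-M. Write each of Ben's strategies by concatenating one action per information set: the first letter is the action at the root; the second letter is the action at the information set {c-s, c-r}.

Row for L/q/Hi/U (columns bS, bN, cS, cN): (-3,5) (-3,5) (-2,3) (-2,3).
Under L/q/Hi/U, Ada's choice at the node after b-M can never be reached regardless of what Ben does, so varying those choices leaves every outcome unchanged.
Holding the reachable choices fixed and varying the unreachable one freely already gives 2 equivalent strategies.
No other strategy reproduces this row, so those 2 are the full class: L/q/Hi/D, L/q/Hi/U.

2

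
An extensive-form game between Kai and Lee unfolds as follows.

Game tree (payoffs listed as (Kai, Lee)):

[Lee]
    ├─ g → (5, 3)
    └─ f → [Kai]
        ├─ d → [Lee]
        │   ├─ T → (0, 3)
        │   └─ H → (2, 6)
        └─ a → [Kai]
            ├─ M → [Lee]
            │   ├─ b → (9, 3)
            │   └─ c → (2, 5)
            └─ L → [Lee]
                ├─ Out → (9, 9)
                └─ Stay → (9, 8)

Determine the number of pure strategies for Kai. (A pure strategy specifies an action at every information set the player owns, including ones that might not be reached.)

Kai owns the node after f with actions {d, a} — two choices.
Kai owns the node after f-a with actions {M, L} — two choices.
A pure strategy fixes one action at each information set independently, so the count is the product 2 × 2 = 4.
(For reference, Lee has 16 pure strategies, giving a 4×16 normal-form matrix.)

4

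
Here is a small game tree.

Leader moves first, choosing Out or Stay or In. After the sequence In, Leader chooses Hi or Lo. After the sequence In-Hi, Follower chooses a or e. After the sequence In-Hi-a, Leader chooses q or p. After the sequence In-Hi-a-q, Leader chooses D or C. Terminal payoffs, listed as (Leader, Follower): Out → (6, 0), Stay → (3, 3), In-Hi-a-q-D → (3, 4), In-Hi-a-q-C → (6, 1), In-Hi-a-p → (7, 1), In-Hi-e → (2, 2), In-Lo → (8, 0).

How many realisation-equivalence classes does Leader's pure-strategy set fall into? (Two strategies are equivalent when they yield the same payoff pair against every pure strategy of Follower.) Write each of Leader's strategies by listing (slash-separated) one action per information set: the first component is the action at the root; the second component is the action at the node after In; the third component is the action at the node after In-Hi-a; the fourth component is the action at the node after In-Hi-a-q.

Leader has 24 pure strategies: Out/Hi/q/D, Out/Hi/q/C, Out/Hi/p/D, Out/Hi/p/C, Out/Lo/q/D, Out/Lo/q/C, Out/Lo/p/D, Out/Lo/p/C, Stay/Hi/q/D, Stay/Hi/q/C, Stay/Hi/p/D, Stay/Hi/p/C, Stay/Lo/q/D, Stay/Lo/q/C, Stay/Lo/p/D, Stay/Lo/p/C, In/Hi/q/D, In/Hi/q/C, In/Hi/p/D, In/Hi/p/C, In/Lo/q/D, In/Lo/q/C, In/Lo/p/D, In/Lo/p/C. Columns: a, e.
{Out/Hi/q/D, Out/Hi/q/C, Out/Hi/p/D, Out/Hi/p/C, Out/Lo/q/D, Out/Lo/q/C, Out/Lo/p/D, Out/Lo/p/C} → row (6,0) (6,0)
{Stay/Hi/q/D, Stay/Hi/q/C, Stay/Hi/p/D, Stay/Hi/p/C, Stay/Lo/q/D, Stay/Lo/q/C, Stay/Lo/p/D, Stay/Lo/p/C} → row (3,3) (3,3)
{In/Hi/q/D} → row (3,4) (2,2)
{In/Hi/q/C} → row (6,1) (2,2)
{In/Hi/p/D, In/Hi/p/C} → row (7,1) (2,2)
{In/Lo/q/D, In/Lo/q/C, In/Lo/p/D, In/Lo/p/C} → row (8,0) (8,0)
That's 6 distinct rows out of 24 strategies.

6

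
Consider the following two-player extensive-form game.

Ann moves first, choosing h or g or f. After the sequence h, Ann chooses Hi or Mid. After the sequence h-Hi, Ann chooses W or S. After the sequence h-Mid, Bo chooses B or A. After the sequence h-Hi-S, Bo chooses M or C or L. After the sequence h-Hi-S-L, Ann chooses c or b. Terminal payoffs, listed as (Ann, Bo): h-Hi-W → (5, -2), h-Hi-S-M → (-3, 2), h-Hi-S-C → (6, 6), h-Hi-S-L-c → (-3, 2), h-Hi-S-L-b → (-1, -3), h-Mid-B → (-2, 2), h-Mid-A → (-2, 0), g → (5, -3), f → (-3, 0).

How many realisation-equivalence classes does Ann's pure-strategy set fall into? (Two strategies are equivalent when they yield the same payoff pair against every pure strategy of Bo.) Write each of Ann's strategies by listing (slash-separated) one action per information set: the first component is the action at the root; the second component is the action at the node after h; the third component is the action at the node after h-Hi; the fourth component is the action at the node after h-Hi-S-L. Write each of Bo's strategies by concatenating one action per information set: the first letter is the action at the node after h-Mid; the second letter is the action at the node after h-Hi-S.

Ann has 24 pure strategies: h/Hi/W/c, h/Hi/W/b, h/Hi/S/c, h/Hi/S/b, h/Mid/W/c, h/Mid/W/b, h/Mid/S/c, h/Mid/S/b, g/Hi/W/c, g/Hi/W/b, g/Hi/S/c, g/Hi/S/b, g/Mid/W/c, g/Mid/W/b, g/Mid/S/c, g/Mid/S/b, f/Hi/W/c, f/Hi/W/b, f/Hi/S/c, f/Hi/S/b, f/Mid/W/c, f/Mid/W/b, f/Mid/S/c, f/Mid/S/b. Columns: BM, BC, BL, AM, AC, AL.
{h/Hi/W/c, h/Hi/W/b} → row (5,-2) (5,-2) (5,-2) (5,-2) (5,-2) (5,-2)
{h/Hi/S/c} → row (-3,2) (6,6) (-3,2) (-3,2) (6,6) (-3,2)
{h/Hi/S/b} → row (-3,2) (6,6) (-1,-3) (-3,2) (6,6) (-1,-3)
{h/Mid/W/c, h/Mid/W/b, h/Mid/S/c, h/Mid/S/b} → row (-2,2) (-2,2) (-2,2) (-2,0) (-2,0) (-2,0)
{g/Hi/W/c, g/Hi/W/b, g/Hi/S/c, g/Hi/S/b, g/Mid/W/c, g/Mid/W/b, g/Mid/S/c, g/Mid/S/b} → row (5,-3) (5,-3) (5,-3) (5,-3) (5,-3) (5,-3)
{f/Hi/W/c, f/Hi/W/b, f/Hi/S/c, f/Hi/S/b, f/Mid/W/c, f/Mid/W/b, f/Mid/S/c, f/Mid/S/b} → row (-3,0) (-3,0) (-3,0) (-3,0) (-3,0) (-3,0)
That's 6 distinct rows out of 24 strategies.

6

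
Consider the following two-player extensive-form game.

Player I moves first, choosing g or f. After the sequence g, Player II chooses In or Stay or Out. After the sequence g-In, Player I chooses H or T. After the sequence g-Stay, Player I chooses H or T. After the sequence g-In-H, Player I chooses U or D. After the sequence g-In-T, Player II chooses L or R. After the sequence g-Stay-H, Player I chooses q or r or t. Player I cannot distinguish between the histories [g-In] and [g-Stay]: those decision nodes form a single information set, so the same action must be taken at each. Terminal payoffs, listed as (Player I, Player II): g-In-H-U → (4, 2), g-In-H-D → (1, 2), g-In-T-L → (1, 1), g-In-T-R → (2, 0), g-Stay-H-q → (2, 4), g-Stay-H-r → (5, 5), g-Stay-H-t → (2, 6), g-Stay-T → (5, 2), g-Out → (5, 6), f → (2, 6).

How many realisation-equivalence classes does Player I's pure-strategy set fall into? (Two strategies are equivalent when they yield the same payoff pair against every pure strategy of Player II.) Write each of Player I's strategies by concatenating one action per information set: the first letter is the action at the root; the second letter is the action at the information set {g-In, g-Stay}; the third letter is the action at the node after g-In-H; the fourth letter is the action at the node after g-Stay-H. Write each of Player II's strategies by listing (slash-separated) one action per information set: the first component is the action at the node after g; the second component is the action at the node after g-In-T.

Player I has 24 pure strategies: gHUq, gHUr, gHUt, gHDq, gHDr, gHDt, gTUq, gTUr, gTUt, gTDq, gTDr, gTDt, fHUq, fHUr, fHUt, fHDq, fHDr, fHDt, fTUq, fTUr, fTUt, fTDq, fTDr, fTDt. Columns: In/L, In/R, Stay/L, Stay/R, Out/L, Out/R.
{gHUq} → row (4,2) (4,2) (2,4) (2,4) (5,6) (5,6)
{gHUr} → row (4,2) (4,2) (5,5) (5,5) (5,6) (5,6)
{gHUt} → row (4,2) (4,2) (2,6) (2,6) (5,6) (5,6)
{gHDq} → row (1,2) (1,2) (2,4) (2,4) (5,6) (5,6)
{gHDr} → row (1,2) (1,2) (5,5) (5,5) (5,6) (5,6)
{gHDt} → row (1,2) (1,2) (2,6) (2,6) (5,6) (5,6)
{gTUq, gTUr, gTUt, gTDq, gTDr, gTDt} → row (1,1) (2,0) (5,2) (5,2) (5,6) (5,6)
{fHUq, fHUr, fHUt, fHDq, fHDr, fHDt, fTUq, fTUr, fTUt, fTDq, fTDr, fTDt} → row (2,6) (2,6) (2,6) (2,6) (2,6) (2,6)
That's 8 distinct rows out of 24 strategies.

8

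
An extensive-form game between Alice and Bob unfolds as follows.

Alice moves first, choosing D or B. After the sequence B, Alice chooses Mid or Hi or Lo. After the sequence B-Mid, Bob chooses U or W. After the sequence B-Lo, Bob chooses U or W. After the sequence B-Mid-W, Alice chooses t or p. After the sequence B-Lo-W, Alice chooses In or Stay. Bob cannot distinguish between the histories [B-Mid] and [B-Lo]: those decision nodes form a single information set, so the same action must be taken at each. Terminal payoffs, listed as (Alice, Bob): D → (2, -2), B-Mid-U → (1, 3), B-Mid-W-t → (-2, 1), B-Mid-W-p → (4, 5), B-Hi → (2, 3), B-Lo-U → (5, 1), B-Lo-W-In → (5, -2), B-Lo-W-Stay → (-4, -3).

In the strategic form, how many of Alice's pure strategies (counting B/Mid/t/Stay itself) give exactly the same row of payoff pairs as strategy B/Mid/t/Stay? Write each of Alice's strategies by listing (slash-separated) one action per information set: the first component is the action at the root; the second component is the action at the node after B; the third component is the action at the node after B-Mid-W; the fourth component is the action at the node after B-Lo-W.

Row for B/Mid/t/Stay (columns U, W): (1,3) (-2,1).
Under B/Mid/t/Stay, Alice's choice at the node after B-Lo-W can never be reached regardless of what Bob does, so varying those choices leaves every outcome unchanged.
Holding the reachable choices fixed and varying the unreachable one freely already gives 2 equivalent strategies.
No other strategy reproduces this row, so those 2 are the full class: B/Mid/t/In, B/Mid/t/Stay.

2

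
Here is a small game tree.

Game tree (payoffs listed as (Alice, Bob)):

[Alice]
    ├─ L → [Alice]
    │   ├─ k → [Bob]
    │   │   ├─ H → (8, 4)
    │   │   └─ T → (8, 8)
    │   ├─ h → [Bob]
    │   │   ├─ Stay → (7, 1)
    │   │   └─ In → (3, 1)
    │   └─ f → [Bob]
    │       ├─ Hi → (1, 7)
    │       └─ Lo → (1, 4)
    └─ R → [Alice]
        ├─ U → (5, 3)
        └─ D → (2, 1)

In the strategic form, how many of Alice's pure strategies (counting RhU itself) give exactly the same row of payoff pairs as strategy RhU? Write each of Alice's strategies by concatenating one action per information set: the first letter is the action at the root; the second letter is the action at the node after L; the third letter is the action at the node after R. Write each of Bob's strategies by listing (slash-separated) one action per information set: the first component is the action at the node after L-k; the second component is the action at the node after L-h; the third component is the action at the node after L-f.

Row for RhU (columns H/Stay/Hi, H/Stay/Lo, H/In/Hi, H/In/Lo, T/Stay/Hi, T/Stay/Lo, T/In/Hi, T/In/Lo): (5,3) (5,3) (5,3) (5,3) (5,3) (5,3) (5,3) (5,3).
Under RhU, Alice's choice at the node after L can never be reached regardless of what Bob does, so varying those choices leaves every outcome unchanged.
Holding the reachable choices fixed and varying the unreachable one freely already gives 3 equivalent strategies.
No other strategy reproduces this row, so those 3 are the full class: RkU, RhU, RfU.

3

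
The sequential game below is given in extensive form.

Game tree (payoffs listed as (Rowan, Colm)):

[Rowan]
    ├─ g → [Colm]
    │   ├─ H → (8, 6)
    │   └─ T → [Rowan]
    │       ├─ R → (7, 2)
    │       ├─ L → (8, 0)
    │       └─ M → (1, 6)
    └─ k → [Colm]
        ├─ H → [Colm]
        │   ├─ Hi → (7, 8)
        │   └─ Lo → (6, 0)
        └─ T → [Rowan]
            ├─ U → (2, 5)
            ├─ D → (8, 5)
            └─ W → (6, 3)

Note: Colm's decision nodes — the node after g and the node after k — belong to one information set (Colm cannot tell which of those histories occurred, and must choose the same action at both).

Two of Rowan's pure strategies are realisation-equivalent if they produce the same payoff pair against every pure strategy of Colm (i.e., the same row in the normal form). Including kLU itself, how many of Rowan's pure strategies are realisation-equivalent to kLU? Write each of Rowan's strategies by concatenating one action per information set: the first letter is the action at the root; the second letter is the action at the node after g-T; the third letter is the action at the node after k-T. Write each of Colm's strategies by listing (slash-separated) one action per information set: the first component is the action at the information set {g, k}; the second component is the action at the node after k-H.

3

Row for kLU (columns H/Hi, H/Lo, T/Hi, T/Lo): (7,8) (6,0) (2,5) (2,5).
Under kLU, Rowan's choice at the node after g-T can never be reached regardless of what Colm does, so varying those choices leaves every outcome unchanged.
Holding the reachable choices fixed and varying the unreachable one freely already gives 3 equivalent strategies.
No other strategy reproduces this row, so those 3 are the full class: kRU, kLU, kMU.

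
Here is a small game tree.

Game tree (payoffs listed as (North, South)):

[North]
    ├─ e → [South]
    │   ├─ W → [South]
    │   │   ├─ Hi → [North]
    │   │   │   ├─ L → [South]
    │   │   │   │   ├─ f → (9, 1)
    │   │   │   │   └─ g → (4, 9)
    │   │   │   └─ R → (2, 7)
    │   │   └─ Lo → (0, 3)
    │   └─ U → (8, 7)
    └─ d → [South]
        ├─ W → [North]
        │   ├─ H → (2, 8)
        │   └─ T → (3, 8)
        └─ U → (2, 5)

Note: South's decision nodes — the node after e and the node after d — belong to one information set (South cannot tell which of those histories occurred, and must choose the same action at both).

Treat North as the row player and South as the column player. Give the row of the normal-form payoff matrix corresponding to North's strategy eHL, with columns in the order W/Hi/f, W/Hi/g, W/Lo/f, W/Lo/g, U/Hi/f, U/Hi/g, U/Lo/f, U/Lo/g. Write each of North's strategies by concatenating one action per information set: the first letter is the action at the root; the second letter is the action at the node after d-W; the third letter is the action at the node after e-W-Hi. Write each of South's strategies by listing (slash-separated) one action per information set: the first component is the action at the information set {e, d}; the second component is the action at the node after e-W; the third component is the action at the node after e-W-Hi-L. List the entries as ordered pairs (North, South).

(9,1) (4,9) (0,3) (0,3) (8,7) (8,7) (8,7) (8,7)

vs W/Hi/f: North plays e → South plays W at [e] → South plays Hi at [e-W] → North plays L at [e-W-Hi] → South plays f at [e-W-Hi-L] → (9, 1)
vs W/Hi/g: North plays e → South plays W at [e] → South plays Hi at [e-W] → North plays L at [e-W-Hi] → South plays g at [e-W-Hi-L] → (4, 9)
vs W/Lo/f: North plays e → South plays W at [e] → South plays Lo at [e-W] → (0, 3)
vs W/Lo/g: North plays e → South plays W at [e] → South plays Lo at [e-W] → (0, 3)
vs U/Hi/f: North plays e → South plays U at [e] → (8, 7)
vs U/Hi/g: North plays e → South plays U at [e] → (8, 7)
vs U/Lo/f: North plays e → South plays U at [e] → (8, 7)
vs U/Lo/g: North plays e → South plays U at [e] → (8, 7)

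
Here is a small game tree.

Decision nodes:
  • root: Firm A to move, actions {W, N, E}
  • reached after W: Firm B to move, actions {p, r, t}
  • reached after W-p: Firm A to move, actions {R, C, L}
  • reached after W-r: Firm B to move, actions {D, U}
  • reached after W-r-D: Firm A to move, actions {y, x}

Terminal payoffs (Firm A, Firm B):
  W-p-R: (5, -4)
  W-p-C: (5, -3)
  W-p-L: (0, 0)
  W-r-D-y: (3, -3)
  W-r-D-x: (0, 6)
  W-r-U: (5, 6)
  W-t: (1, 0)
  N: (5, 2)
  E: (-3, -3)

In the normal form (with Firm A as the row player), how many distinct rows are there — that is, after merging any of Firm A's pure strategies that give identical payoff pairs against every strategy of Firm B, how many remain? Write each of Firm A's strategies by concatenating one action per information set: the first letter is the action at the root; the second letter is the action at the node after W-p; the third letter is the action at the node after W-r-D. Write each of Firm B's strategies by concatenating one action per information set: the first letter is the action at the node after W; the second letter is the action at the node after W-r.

8

Firm A has 18 pure strategies: WRy, WRx, WCy, WCx, WLy, WLx, NRy, NRx, NCy, NCx, NLy, NLx, ERy, ERx, ECy, ECx, ELy, ELx. Columns: pD, pU, rD, rU, tD, tU.
{WRy} → row (5,-4) (5,-4) (3,-3) (5,6) (1,0) (1,0)
{WRx} → row (5,-4) (5,-4) (0,6) (5,6) (1,0) (1,0)
{WCy} → row (5,-3) (5,-3) (3,-3) (5,6) (1,0) (1,0)
{WCx} → row (5,-3) (5,-3) (0,6) (5,6) (1,0) (1,0)
{WLy} → row (0,0) (0,0) (3,-3) (5,6) (1,0) (1,0)
{WLx} → row (0,0) (0,0) (0,6) (5,6) (1,0) (1,0)
{NRy, NRx, NCy, NCx, NLy, NLx} → row (5,2) (5,2) (5,2) (5,2) (5,2) (5,2)
{ERy, ERx, ECy, ECx, ELy, ELx} → row (-3,-3) (-3,-3) (-3,-3) (-3,-3) (-3,-3) (-3,-3)
That's 8 distinct rows out of 18 strategies.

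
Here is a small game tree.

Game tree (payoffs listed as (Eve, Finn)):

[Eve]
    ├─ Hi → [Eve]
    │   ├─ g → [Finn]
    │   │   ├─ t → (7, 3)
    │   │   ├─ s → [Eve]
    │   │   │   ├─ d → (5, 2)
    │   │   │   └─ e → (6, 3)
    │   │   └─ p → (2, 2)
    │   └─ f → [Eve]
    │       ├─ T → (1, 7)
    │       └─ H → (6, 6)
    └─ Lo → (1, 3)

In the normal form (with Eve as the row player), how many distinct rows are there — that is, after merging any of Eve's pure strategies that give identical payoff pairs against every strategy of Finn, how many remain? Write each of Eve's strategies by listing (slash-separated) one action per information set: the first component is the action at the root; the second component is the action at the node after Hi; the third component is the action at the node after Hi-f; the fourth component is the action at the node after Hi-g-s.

Eve has 16 pure strategies: Hi/g/T/d, Hi/g/T/e, Hi/g/H/d, Hi/g/H/e, Hi/f/T/d, Hi/f/T/e, Hi/f/H/d, Hi/f/H/e, Lo/g/T/d, Lo/g/T/e, Lo/g/H/d, Lo/g/H/e, Lo/f/T/d, Lo/f/T/e, Lo/f/H/d, Lo/f/H/e. Columns: t, s, p.
{Hi/g/T/d, Hi/g/H/d} → row (7,3) (5,2) (2,2)
{Hi/g/T/e, Hi/g/H/e} → row (7,3) (6,3) (2,2)
{Hi/f/T/d, Hi/f/T/e} → row (1,7) (1,7) (1,7)
{Hi/f/H/d, Hi/f/H/e} → row (6,6) (6,6) (6,6)
{Lo/g/T/d, Lo/g/T/e, Lo/g/H/d, Lo/g/H/e, Lo/f/T/d, Lo/f/T/e, Lo/f/H/d, Lo/f/H/e} → row (1,3) (1,3) (1,3)
That's 5 distinct rows out of 16 strategies.

5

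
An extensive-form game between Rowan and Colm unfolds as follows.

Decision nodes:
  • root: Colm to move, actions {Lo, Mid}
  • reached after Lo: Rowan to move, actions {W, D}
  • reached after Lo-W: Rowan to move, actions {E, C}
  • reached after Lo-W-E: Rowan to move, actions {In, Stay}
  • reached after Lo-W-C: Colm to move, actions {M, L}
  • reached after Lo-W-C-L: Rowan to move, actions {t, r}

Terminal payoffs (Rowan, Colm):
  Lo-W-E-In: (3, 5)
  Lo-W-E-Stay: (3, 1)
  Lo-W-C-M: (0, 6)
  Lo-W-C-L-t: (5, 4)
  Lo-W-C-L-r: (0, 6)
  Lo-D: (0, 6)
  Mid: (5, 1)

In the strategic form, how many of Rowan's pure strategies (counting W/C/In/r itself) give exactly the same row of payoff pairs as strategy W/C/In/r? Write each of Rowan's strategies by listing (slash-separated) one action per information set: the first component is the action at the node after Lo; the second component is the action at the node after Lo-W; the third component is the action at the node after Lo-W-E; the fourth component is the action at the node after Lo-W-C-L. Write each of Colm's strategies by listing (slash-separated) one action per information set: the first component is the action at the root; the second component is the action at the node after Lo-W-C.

Row for W/C/In/r (columns Lo/M, Lo/L, Mid/M, Mid/L): (0,6) (0,6) (5,1) (5,1).
Under W/C/In/r, Rowan's choice at the node after Lo-W-E can never be reached regardless of what Colm does, so varying those choices leaves every outcome unchanged.
Holding the reachable choices fixed and varying the unreachable one freely already gives 2 equivalent strategies.
Checking the remaining rows, D/E/In/t, D/E/In/r, D/E/Stay/t, D/E/Stay/r, D/C/In/t, D/C/In/r, D/C/Stay/t, D/C/Stay/r also happen to give the same payoffs in every column, bringing the total to 10: W/C/In/r, W/C/Stay/r, D/E/In/t, D/E/In/r, D/E/Stay/t, D/E/Stay/r, D/C/In/t, D/C/In/r, D/C/Stay/t, D/C/Stay/r.

10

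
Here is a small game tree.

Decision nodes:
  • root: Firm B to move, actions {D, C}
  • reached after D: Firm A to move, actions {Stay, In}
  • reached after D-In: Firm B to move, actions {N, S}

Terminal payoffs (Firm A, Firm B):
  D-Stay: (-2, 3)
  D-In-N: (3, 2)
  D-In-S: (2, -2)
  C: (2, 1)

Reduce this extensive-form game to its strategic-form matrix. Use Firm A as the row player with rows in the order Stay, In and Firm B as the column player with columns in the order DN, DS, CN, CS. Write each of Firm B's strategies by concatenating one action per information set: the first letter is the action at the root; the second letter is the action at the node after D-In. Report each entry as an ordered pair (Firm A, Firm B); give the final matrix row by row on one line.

           DN       DS       CN       CS
Stay   (-2,3)   (-2,3)    (2,1)    (2,1)
  In    (3,2)   (2,-2)    (2,1)    (2,1)

Stay: (-2,3) (-2,3) (2,1) (2,1) | In: (3,2) (2,-2) (2,1) (2,1)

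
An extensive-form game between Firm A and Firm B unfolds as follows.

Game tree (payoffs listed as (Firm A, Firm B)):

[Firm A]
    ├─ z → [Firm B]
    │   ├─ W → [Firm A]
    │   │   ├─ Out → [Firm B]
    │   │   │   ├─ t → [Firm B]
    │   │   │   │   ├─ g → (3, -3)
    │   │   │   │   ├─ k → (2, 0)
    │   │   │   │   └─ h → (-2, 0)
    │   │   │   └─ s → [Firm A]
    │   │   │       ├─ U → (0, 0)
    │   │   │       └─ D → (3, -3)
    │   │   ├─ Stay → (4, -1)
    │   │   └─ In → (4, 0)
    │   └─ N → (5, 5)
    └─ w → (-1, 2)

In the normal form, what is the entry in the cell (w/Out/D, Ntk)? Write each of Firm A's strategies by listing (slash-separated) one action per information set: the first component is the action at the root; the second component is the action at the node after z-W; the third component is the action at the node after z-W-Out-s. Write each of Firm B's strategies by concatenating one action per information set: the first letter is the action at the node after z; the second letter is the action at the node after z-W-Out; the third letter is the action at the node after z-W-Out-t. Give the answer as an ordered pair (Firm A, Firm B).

Trace the play path from the root:
  Firm A plays w
→ terminal payoff (-1, 2).
(Firm A's choice at the node after z-W is never reached on this path, so it doesn't affect the outcome.)

(-1, 2)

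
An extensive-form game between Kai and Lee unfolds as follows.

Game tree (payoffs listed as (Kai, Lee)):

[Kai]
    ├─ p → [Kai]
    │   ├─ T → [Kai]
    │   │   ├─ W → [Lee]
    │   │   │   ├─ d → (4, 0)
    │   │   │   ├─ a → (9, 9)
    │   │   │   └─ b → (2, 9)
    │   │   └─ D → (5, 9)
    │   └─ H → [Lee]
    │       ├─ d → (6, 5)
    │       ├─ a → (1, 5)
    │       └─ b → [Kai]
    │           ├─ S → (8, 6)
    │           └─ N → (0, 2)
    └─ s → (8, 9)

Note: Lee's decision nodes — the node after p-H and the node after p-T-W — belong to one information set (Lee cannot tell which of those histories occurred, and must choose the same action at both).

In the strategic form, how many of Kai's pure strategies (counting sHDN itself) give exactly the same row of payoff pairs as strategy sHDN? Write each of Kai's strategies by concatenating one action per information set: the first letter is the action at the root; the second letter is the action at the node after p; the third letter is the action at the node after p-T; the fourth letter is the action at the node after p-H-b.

8

Row for sHDN (columns d, a, b): (8,9) (8,9) (8,9).
Under sHDN, Kai's choice at the node after p and at the node after p-T and at the node after p-H-b can never be reached regardless of what Lee does, so varying those choices leaves every outcome unchanged.
Holding the reachable choices fixed and varying the unreachable ones freely already gives 2 × 2 × 2 = 8 equivalent strategies.
No other strategy reproduces this row, so those 8 are the full class: sTWS, sTWN, sTDS, sTDN, sHWS, sHWN, sHDS, sHDN.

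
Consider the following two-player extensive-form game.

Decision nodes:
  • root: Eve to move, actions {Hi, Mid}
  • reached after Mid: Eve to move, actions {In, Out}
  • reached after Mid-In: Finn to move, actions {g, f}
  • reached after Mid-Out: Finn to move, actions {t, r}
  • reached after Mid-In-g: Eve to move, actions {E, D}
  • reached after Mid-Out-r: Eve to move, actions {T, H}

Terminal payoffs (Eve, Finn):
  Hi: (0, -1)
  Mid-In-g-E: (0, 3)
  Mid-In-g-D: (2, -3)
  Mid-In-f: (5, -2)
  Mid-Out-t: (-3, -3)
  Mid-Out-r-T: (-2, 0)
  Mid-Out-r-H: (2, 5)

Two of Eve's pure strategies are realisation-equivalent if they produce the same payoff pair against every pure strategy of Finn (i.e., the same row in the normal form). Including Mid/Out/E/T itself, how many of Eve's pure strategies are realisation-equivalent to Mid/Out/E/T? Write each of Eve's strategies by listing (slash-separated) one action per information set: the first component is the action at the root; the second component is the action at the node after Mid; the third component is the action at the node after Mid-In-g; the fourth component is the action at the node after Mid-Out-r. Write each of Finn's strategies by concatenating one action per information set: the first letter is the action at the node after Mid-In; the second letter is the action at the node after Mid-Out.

2

Row for Mid/Out/E/T (columns gt, gr, ft, fr): (-3,-3) (-2,0) (-3,-3) (-2,0).
Under Mid/Out/E/T, Eve's choice at the node after Mid-In-g can never be reached regardless of what Finn does, so varying those choices leaves every outcome unchanged.
Holding the reachable choices fixed and varying the unreachable one freely already gives 2 equivalent strategies.
No other strategy reproduces this row, so those 2 are the full class: Mid/Out/E/T, Mid/Out/D/T.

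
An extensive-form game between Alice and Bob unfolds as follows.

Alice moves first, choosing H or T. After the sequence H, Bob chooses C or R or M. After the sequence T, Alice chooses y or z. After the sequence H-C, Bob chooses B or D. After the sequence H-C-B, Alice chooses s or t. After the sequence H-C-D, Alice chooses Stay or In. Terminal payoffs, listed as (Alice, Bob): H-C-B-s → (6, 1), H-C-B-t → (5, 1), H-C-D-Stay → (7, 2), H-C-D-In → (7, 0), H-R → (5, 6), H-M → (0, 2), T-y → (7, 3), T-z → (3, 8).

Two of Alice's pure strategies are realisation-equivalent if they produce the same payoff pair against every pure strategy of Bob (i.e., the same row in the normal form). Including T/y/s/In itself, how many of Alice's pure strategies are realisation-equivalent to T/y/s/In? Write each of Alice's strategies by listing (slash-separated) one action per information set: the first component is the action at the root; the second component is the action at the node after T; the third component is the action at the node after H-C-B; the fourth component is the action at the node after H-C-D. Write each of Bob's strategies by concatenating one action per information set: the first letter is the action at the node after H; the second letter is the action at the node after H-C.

Row for T/y/s/In (columns CB, CD, RB, RD, MB, MD): (7,3) (7,3) (7,3) (7,3) (7,3) (7,3).
Under T/y/s/In, Alice's choice at the node after H-C-B and at the node after H-C-D can never be reached regardless of what Bob does, so varying those choices leaves every outcome unchanged.
Holding the reachable choices fixed and varying the unreachable ones freely already gives 2 × 2 = 4 equivalent strategies.
No other strategy reproduces this row, so those 4 are the full class: T/y/s/Stay, T/y/s/In, T/y/t/Stay, T/y/t/In.

4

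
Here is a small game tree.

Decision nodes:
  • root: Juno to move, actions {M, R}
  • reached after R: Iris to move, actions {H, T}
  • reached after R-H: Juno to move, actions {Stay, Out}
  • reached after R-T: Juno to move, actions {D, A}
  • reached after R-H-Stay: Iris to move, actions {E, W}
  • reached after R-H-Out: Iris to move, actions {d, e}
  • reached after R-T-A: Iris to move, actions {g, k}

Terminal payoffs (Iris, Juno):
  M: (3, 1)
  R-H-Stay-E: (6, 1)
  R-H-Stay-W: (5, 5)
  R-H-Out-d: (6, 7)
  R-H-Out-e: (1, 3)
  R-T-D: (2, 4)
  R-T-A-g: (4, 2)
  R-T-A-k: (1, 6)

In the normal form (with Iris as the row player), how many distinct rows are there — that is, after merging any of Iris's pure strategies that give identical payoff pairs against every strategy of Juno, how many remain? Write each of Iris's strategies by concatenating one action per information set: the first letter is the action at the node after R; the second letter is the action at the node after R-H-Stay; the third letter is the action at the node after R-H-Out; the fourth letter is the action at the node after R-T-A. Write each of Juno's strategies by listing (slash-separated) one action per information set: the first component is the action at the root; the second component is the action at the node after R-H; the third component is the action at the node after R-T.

Iris has 16 pure strategies: HEdg, HEdk, HEeg, HEek, HWdg, HWdk, HWeg, HWek, TEdg, TEdk, TEeg, TEek, TWdg, TWdk, TWeg, TWek. Columns: M/Stay/D, M/Stay/A, M/Out/D, M/Out/A, R/Stay/D, R/Stay/A, R/Out/D, R/Out/A.
{HEdg, HEdk} → row (3,1) (3,1) (3,1) (3,1) (6,1) (6,1) (6,7) (6,7)
{HEeg, HEek} → row (3,1) (3,1) (3,1) (3,1) (6,1) (6,1) (1,3) (1,3)
{HWdg, HWdk} → row (3,1) (3,1) (3,1) (3,1) (5,5) (5,5) (6,7) (6,7)
{HWeg, HWek} → row (3,1) (3,1) (3,1) (3,1) (5,5) (5,5) (1,3) (1,3)
{TEdg, TEeg, TWdg, TWeg} → row (3,1) (3,1) (3,1) (3,1) (2,4) (4,2) (2,4) (4,2)
{TEdk, TEek, TWdk, TWek} → row (3,1) (3,1) (3,1) (3,1) (2,4) (1,6) (2,4) (1,6)
That's 6 distinct rows out of 16 strategies.

6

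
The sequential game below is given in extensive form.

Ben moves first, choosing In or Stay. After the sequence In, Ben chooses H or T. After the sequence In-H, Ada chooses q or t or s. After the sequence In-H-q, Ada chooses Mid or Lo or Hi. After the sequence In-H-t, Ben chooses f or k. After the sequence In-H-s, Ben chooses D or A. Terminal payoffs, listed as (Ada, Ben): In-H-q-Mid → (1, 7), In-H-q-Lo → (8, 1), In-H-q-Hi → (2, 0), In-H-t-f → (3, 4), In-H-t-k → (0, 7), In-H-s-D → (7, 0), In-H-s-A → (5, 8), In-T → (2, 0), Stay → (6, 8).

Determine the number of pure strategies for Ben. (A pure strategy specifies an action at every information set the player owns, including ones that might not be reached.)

16

Ben owns the root with actions {In, Stay} — two choices.
Ben owns the node after In with actions {H, T} — two choices.
Ben owns the node after In-H-t with actions {f, k} — two choices.
Ben owns the node after In-H-s with actions {D, A} — two choices.
A pure strategy fixes one action at each information set independently, so the count is the product 2 × 2 × 2 × 2 = 16.
(For reference, Ada has 9 pure strategies, giving a 16×9 normal-form matrix.)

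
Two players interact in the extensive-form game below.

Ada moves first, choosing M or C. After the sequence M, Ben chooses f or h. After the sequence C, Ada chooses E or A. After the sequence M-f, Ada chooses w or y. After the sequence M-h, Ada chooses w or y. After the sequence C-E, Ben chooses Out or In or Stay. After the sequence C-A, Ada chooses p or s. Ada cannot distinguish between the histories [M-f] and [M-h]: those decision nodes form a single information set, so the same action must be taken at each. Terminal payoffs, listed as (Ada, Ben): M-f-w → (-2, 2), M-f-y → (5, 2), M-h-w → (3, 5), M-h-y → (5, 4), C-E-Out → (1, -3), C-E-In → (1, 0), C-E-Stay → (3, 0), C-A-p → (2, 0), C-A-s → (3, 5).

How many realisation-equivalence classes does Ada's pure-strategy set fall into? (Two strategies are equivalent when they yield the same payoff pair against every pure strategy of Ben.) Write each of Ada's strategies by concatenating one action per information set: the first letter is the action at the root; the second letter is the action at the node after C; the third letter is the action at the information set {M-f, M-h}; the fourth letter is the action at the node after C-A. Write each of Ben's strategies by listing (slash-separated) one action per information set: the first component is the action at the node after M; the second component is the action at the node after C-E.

5

Ada has 16 pure strategies: MEwp, MEws, MEyp, MEys, MAwp, MAws, MAyp, MAys, CEwp, CEws, CEyp, CEys, CAwp, CAws, CAyp, CAys. Columns: f/Out, f/In, f/Stay, h/Out, h/In, h/Stay.
{MEwp, MEws, MAwp, MAws} → row (-2,2) (-2,2) (-2,2) (3,5) (3,5) (3,5)
{MEyp, MEys, MAyp, MAys} → row (5,2) (5,2) (5,2) (5,4) (5,4) (5,4)
{CEwp, CEws, CEyp, CEys} → row (1,-3) (1,0) (3,0) (1,-3) (1,0) (3,0)
{CAwp, CAyp} → row (2,0) (2,0) (2,0) (2,0) (2,0) (2,0)
{CAws, CAys} → row (3,5) (3,5) (3,5) (3,5) (3,5) (3,5)
That's 5 distinct rows out of 16 strategies.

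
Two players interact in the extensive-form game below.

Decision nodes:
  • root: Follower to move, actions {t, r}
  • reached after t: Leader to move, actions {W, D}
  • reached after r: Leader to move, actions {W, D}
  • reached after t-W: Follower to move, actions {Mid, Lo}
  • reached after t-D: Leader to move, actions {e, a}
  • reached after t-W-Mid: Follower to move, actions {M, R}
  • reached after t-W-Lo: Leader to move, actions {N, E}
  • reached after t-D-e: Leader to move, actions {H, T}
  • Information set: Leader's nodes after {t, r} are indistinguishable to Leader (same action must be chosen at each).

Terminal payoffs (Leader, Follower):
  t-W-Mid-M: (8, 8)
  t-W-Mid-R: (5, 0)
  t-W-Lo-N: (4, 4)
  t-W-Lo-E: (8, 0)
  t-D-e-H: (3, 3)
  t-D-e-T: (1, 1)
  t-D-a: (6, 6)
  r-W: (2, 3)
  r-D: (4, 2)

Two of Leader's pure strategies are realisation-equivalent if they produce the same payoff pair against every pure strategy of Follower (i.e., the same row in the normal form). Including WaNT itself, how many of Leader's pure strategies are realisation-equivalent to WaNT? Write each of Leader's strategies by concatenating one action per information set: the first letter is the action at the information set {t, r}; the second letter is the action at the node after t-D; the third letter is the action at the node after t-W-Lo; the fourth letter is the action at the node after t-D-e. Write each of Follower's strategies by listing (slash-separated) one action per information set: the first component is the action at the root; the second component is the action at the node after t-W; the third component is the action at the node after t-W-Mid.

Row for WaNT (columns t/Mid/M, t/Mid/R, t/Lo/M, t/Lo/R, r/Mid/M, r/Mid/R, r/Lo/M, r/Lo/R): (8,8) (5,0) (4,4) (4,4) (2,3) (2,3) (2,3) (2,3).
Under WaNT, Leader's choice at the node after t-D and at the node after t-D-e can never be reached regardless of what Follower does, so varying those choices leaves every outcome unchanged.
Holding the reachable choices fixed and varying the unreachable ones freely already gives 2 × 2 = 4 equivalent strategies.
No other strategy reproduces this row, so those 4 are the full class: WeNH, WeNT, WaNH, WaNT.

4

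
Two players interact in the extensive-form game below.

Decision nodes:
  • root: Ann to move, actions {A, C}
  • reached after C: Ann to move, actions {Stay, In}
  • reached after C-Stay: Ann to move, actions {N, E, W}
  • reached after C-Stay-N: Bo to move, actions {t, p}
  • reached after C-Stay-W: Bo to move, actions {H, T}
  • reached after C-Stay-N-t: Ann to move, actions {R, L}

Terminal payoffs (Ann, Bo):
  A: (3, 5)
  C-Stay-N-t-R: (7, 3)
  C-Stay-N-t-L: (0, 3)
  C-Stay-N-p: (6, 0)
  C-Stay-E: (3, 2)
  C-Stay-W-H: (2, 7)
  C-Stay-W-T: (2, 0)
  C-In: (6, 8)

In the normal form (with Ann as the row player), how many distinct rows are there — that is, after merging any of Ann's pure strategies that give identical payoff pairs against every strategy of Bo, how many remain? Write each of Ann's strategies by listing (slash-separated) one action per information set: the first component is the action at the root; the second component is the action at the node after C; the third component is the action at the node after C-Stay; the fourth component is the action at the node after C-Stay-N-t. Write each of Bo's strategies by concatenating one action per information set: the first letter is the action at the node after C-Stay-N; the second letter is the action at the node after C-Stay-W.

Ann has 24 pure strategies: A/Stay/N/R, A/Stay/N/L, A/Stay/E/R, A/Stay/E/L, A/Stay/W/R, A/Stay/W/L, A/In/N/R, A/In/N/L, A/In/E/R, A/In/E/L, A/In/W/R, A/In/W/L, C/Stay/N/R, C/Stay/N/L, C/Stay/E/R, C/Stay/E/L, C/Stay/W/R, C/Stay/W/L, C/In/N/R, C/In/N/L, C/In/E/R, C/In/E/L, C/In/W/R, C/In/W/L. Columns: tH, tT, pH, pT.
{A/Stay/N/R, A/Stay/N/L, A/Stay/E/R, A/Stay/E/L, A/Stay/W/R, A/Stay/W/L, A/In/N/R, A/In/N/L, A/In/E/R, A/In/E/L, A/In/W/R, A/In/W/L} → row (3,5) (3,5) (3,5) (3,5)
{C/Stay/N/R} → row (7,3) (7,3) (6,0) (6,0)
{C/Stay/N/L} → row (0,3) (0,3) (6,0) (6,0)
{C/Stay/E/R, C/Stay/E/L} → row (3,2) (3,2) (3,2) (3,2)
{C/Stay/W/R, C/Stay/W/L} → row (2,7) (2,0) (2,7) (2,0)
{C/In/N/R, C/In/N/L, C/In/E/R, C/In/E/L, C/In/W/R, C/In/W/L} → row (6,8) (6,8) (6,8) (6,8)
That's 6 distinct rows out of 24 strategies.

6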